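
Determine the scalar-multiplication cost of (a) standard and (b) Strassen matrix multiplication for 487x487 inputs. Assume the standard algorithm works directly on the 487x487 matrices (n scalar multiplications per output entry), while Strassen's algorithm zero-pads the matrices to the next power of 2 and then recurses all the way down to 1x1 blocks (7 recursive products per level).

Matrix multiplication for 487x487 matrices:

Strassen's algorithm requires power-of-2 dimensions. Pad 487x487 to 512x512 (next power of 2).

Standard algorithm: 487^3 = 115501303 multiplications
Strassen's algorithm: 7^(log2(512)) = 7^9 = 40353607 multiplications
Savings: 115501303 - 40353607 = 75147696 multiplications

Standard: 115501303 multiplications (487^3). Strassen: 40353607 multiplications (7^9, after padding to 512x512). Strassen reduces 8 recursive multiplications to 7 at each level.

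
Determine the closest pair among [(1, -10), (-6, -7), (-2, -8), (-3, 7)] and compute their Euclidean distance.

Computing all pairwise distances among 4 points:

d((1, -10), (-6, -7)) = 7.6158
d((1, -10), (-2, -8)) = 3.6056 <-- minimum
d((1, -10), (-3, 7)) = 17.4642
d((-6, -7), (-2, -8)) = 4.1231
d((-6, -7), (-3, 7)) = 14.3178
d((-2, -8), (-3, 7)) = 15.0333

Closest pair: (1, -10) and (-2, -8) with distance 3.6056

The closest pair is (1, -10) and (-2, -8) with Euclidean distance 3.6056. For 4 points, brute-force pairwise comparison is shown above. For large n, the divide-and-conquer algorithm (sort by x, recurse on halves, check the dividing strip) achieves O(n log n).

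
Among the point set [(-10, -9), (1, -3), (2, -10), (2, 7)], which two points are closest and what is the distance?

Computing all pairwise distances among 4 points:

d((-10, -9), (1, -3)) = 12.53
d((-10, -9), (2, -10)) = 12.0416
d((-10, -9), (2, 7)) = 20.0
d((1, -3), (2, -10)) = 7.0711 <-- minimum
d((1, -3), (2, 7)) = 10.0499
d((2, -10), (2, 7)) = 17.0

Closest pair: (1, -3) and (2, -10) with distance 7.0711

The closest pair is (1, -3) and (2, -10) with Euclidean distance 7.0711. For 4 points, brute-force pairwise comparison is shown above. For large n, the divide-and-conquer algorithm (sort by x, recurse on halves, check the dividing strip) achieves O(n log n).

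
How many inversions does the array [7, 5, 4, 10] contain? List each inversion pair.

Finding inversions in [7, 5, 4, 10]:

(0, 1): arr[0]=7 > arr[1]=5
(0, 2): arr[0]=7 > arr[2]=4
(1, 2): arr[1]=5 > arr[2]=4

Total inversions: 3

The array has 3 inversion(s): (0,1), (0,2), (1,2). Each pair (i,j) satisfies i < j and arr[i] > arr[j].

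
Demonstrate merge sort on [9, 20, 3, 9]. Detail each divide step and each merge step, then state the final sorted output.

Merge sort trace:

Split: [9, 20, 3, 9] -> [9, 20] and [3, 9]
  Split: [9, 20] -> [9] and [20]
  Merge: [9] + [20] -> [9, 20]
  Split: [3, 9] -> [3] and [9]
  Merge: [3] + [9] -> [3, 9]
Merge: [9, 20] + [3, 9] -> [3, 9, 9, 20]

Final sorted array: [3, 9, 9, 20]

The merge sort proceeds by recursively splitting the array and merging sorted halves.
After all merges, the sorted array is [3, 9, 9, 20].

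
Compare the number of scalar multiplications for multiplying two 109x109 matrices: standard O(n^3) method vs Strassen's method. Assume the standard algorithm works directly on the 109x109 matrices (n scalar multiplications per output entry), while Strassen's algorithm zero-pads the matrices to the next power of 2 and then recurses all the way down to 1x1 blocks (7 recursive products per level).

Matrix multiplication for 109x109 matrices:

Strassen's algorithm requires power-of-2 dimensions. Pad 109x109 to 128x128 (next power of 2).

Standard algorithm: 109^3 = 1295029 multiplications
Strassen's algorithm: 7^(log2(128)) = 7^7 = 823543 multiplications
Savings: 1295029 - 823543 = 471486 multiplications

Standard: 1295029 multiplications (109^3). Strassen: 823543 multiplications (7^7, after padding to 128x128). Strassen reduces 8 recursive multiplications to 7 at each level.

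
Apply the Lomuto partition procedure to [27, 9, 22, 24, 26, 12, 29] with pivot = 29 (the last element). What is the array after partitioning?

Lomuto partition with pivot = 29:

Initial array: [27, 9, 22, 24, 26, 12, 29]

arr[0]=27 <= 29: swap with position 0, array becomes [27, 9, 22, 24, 26, 12, 29]
arr[1]=9 <= 29: swap with position 1, array becomes [27, 9, 22, 24, 26, 12, 29]
arr[2]=22 <= 29: swap with position 2, array becomes [27, 9, 22, 24, 26, 12, 29]
arr[3]=24 <= 29: swap with position 3, array becomes [27, 9, 22, 24, 26, 12, 29]
arr[4]=26 <= 29: swap with position 4, array becomes [27, 9, 22, 24, 26, 12, 29]
arr[5]=12 <= 29: swap with position 5, array becomes [27, 9, 22, 24, 26, 12, 29]

Place pivot at position 6: [27, 9, 22, 24, 26, 12, 29]
Pivot position: 6

After partitioning with pivot 29, the array becomes [27, 9, 22, 24, 26, 12, 29]. The pivot is placed at index 6. All elements to the left of the pivot are <= 29, and all elements to the right are > 29.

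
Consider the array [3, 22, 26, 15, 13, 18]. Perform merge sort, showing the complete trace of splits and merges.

Merge sort trace:

Split: [3, 22, 26, 15, 13, 18] -> [3, 22, 26] and [15, 13, 18]
  Split: [3, 22, 26] -> [3] and [22, 26]
    Split: [22, 26] -> [22] and [26]
    Merge: [22] + [26] -> [22, 26]
  Merge: [3] + [22, 26] -> [3, 22, 26]
  Split: [15, 13, 18] -> [15] and [13, 18]
    Split: [13, 18] -> [13] and [18]
    Merge: [13] + [18] -> [13, 18]
  Merge: [15] + [13, 18] -> [13, 15, 18]
Merge: [3, 22, 26] + [13, 15, 18] -> [3, 13, 15, 18, 22, 26]

Final sorted array: [3, 13, 15, 18, 22, 26]

The merge sort proceeds by recursively splitting the array and merging sorted halves.
After all merges, the sorted array is [3, 13, 15, 18, 22, 26].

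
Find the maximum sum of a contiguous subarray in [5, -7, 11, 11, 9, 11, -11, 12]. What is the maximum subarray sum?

Using Kadane's algorithm on [5, -7, 11, 11, 9, 11, -11, 12]:

Scanning through the array:
Position 1 (value -7): max_ending_here = -2, max_so_far = 5
Position 2 (value 11): max_ending_here = 11, max_so_far = 11
Position 3 (value 11): max_ending_here = 22, max_so_far = 22
Position 4 (value 9): max_ending_here = 31, max_so_far = 31
Position 5 (value 11): max_ending_here = 42, max_so_far = 42
Position 6 (value -11): max_ending_here = 31, max_so_far = 42
Position 7 (value 12): max_ending_here = 43, max_so_far = 43

Maximum subarray: [11, 11, 9, 11, -11, 12]
Maximum sum: 43

The maximum subarray is [11, 11, 9, 11, -11, 12] with sum 43. This subarray runs from index 2 to index 7.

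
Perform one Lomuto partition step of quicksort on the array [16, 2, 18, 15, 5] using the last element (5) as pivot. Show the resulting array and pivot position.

Lomuto partition with pivot = 5:

Initial array: [16, 2, 18, 15, 5]

arr[0]=16 > 5: no swap
arr[1]=2 <= 5: swap with position 0, array becomes [2, 16, 18, 15, 5]
arr[2]=18 > 5: no swap
arr[3]=15 > 5: no swap

Place pivot at position 1: [2, 5, 18, 15, 16]
Pivot position: 1

After partitioning with pivot 5, the array becomes [2, 5, 18, 15, 16]. The pivot is placed at index 1. All elements to the left of the pivot are <= 5, and all elements to the right are > 5.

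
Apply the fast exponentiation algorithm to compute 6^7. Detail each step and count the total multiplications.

Computing 6^7 by squaring (build up from 6^1; each line after the first costs one multiplication):

6^1 = 6
6^2 = (6^1)^2 = 6^2 = 36
6^3 = 6 * 6^2 = 6 * 36 = 216
6^6 = (6^3)^2 = 216^2 = 46656
6^7 = 6 * 6^6 = 6 * 46656 = 279936

Result: 279936
Multiplications needed: 4 (4 lines after 6^1)

6^7 = 279936. Using exponentiation by squaring, this requires 4 multiplications. The key idea: if the exponent is even, square the half-power; if odd, multiply by the base once.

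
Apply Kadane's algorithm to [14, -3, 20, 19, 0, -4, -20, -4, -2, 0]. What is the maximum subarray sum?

Using Kadane's algorithm on [14, -3, 20, 19, 0, -4, -20, -4, -2, 0]:

Scanning through the array:
Position 1 (value -3): max_ending_here = 11, max_so_far = 14
Position 2 (value 20): max_ending_here = 31, max_so_far = 31
Position 3 (value 19): max_ending_here = 50, max_so_far = 50
Position 4 (value 0): max_ending_here = 50, max_so_far = 50
Position 5 (value -4): max_ending_here = 46, max_so_far = 50
Position 6 (value -20): max_ending_here = 26, max_so_far = 50
Position 7 (value -4): max_ending_here = 22, max_so_far = 50
Position 8 (value -2): max_ending_here = 20, max_so_far = 50
Position 9 (value 0): max_ending_here = 20, max_so_far = 50

Maximum subarray: [14, -3, 20, 19]
Maximum sum: 50

The maximum subarray is [14, -3, 20, 19] with sum 50. This subarray runs from index 0 to index 3.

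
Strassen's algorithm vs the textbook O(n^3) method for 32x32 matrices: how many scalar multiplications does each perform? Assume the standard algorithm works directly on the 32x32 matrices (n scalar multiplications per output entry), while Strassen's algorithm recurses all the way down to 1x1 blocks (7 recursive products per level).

Matrix multiplication for 32x32 matrices:

Standard algorithm: 32^3 = 32768 multiplications
Strassen's algorithm: 7^(log2(32)) = 7^5 = 16807 multiplications
Savings: 32768 - 16807 = 15961 multiplications

Standard: 32768 multiplications (32^3). Strassen: 16807 multiplications (7^5). Strassen reduces 8 recursive multiplications to 7 at each level.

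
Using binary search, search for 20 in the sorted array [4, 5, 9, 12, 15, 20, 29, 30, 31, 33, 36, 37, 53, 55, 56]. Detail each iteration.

Binary search for 20 in [4, 5, 9, 12, 15, 20, 29, 30, 31, 33, 36, 37, 53, 55, 56]:

lo=0, hi=14, mid=7, arr[mid]=30 -> 30 > 20, search left half
lo=0, hi=6, mid=3, arr[mid]=12 -> 12 < 20, search right half
lo=4, hi=6, mid=5, arr[mid]=20 -> Found target at index 5!

Binary search finds 20 at index 5 after 3 comparisons. The search repeatedly halves the search space by comparing with the middle element.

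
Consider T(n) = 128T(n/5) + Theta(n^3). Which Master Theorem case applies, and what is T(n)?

Master Theorem for T(n) = 128T(n/5) + O(n^3):

a = 128, b = 5, c = 3
log_b(a) = log_5(128) = 3.0147

Case 1: c = 3 < log_5(128) = 3.0147
T(n) = O(n^(log_5 128))

For T(n) = 128T(n/5) + O(n^3): log_5(128) = 3.0147. This is Case 1 of the Master Theorem (c < log_b(a), work dominated by leaves), giving O(n^(log_5 128)).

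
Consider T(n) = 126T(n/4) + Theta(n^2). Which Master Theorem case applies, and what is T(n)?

Master Theorem for T(n) = 126T(n/4) + O(n^2):

a = 126, b = 4, c = 2
log_b(a) = log_4(126) = 3.4886

Case 1: c = 2 < log_4(126) = 3.4886
T(n) = O(n^(log_4 126))

For T(n) = 126T(n/4) + O(n^2): log_4(126) = 3.4886. This is Case 1 of the Master Theorem (c < log_b(a), work dominated by leaves), giving O(n^(log_4 126)).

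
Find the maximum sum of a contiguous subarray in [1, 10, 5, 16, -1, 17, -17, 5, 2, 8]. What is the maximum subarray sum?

Using Kadane's algorithm on [1, 10, 5, 16, -1, 17, -17, 5, 2, 8]:

Scanning through the array:
Position 1 (value 10): max_ending_here = 11, max_so_far = 11
Position 2 (value 5): max_ending_here = 16, max_so_far = 16
Position 3 (value 16): max_ending_here = 32, max_so_far = 32
Position 4 (value -1): max_ending_here = 31, max_so_far = 32
Position 5 (value 17): max_ending_here = 48, max_so_far = 48
Position 6 (value -17): max_ending_here = 31, max_so_far = 48
Position 7 (value 5): max_ending_here = 36, max_so_far = 48
Position 8 (value 2): max_ending_here = 38, max_so_far = 48
Position 9 (value 8): max_ending_here = 46, max_so_far = 48

Maximum subarray: [1, 10, 5, 16, -1, 17]
Maximum sum: 48

The maximum subarray is [1, 10, 5, 16, -1, 17] with sum 48. This subarray runs from index 0 to index 5.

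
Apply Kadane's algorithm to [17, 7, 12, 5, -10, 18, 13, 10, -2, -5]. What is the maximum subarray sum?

Using Kadane's algorithm on [17, 7, 12, 5, -10, 18, 13, 10, -2, -5]:

Scanning through the array:
Position 1 (value 7): max_ending_here = 24, max_so_far = 24
Position 2 (value 12): max_ending_here = 36, max_so_far = 36
Position 3 (value 5): max_ending_here = 41, max_so_far = 41
Position 4 (value -10): max_ending_here = 31, max_so_far = 41
Position 5 (value 18): max_ending_here = 49, max_so_far = 49
Position 6 (value 13): max_ending_here = 62, max_so_far = 62
Position 7 (value 10): max_ending_here = 72, max_so_far = 72
Position 8 (value -2): max_ending_here = 70, max_so_far = 72
Position 9 (value -5): max_ending_here = 65, max_so_far = 72

Maximum subarray: [17, 7, 12, 5, -10, 18, 13, 10]
Maximum sum: 72

The maximum subarray is [17, 7, 12, 5, -10, 18, 13, 10] with sum 72. This subarray runs from index 0 to index 7.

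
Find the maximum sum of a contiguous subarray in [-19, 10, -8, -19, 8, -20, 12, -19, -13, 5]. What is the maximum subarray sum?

Using Kadane's algorithm on [-19, 10, -8, -19, 8, -20, 12, -19, -13, 5]:

Scanning through the array:
Position 1 (value 10): max_ending_here = 10, max_so_far = 10
Position 2 (value -8): max_ending_here = 2, max_so_far = 10
Position 3 (value -19): max_ending_here = -17, max_so_far = 10
Position 4 (value 8): max_ending_here = 8, max_so_far = 10
Position 5 (value -20): max_ending_here = -12, max_so_far = 10
Position 6 (value 12): max_ending_here = 12, max_so_far = 12
Position 7 (value -19): max_ending_here = -7, max_so_far = 12
Position 8 (value -13): max_ending_here = -13, max_so_far = 12
Position 9 (value 5): max_ending_here = 5, max_so_far = 12

Maximum subarray: [12]
Maximum sum: 12

The maximum subarray is [12] with sum 12. This subarray runs from index 6 to index 6.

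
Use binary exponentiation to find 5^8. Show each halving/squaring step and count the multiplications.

Computing 5^8 by squaring (build up from 5^1; each line after the first costs one multiplication):

5^1 = 5
5^2 = (5^1)^2 = 5^2 = 25
5^4 = (5^2)^2 = 25^2 = 625
5^8 = (5^4)^2 = 625^2 = 390625

Result: 390625
Multiplications needed: 3 (3 lines after 5^1)

5^8 = 390625. Using exponentiation by squaring, this requires 3 multiplications. The key idea: if the exponent is even, square the half-power; if odd, multiply by the base once.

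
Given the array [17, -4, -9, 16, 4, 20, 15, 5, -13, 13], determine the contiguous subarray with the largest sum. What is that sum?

Using Kadane's algorithm on [17, -4, -9, 16, 4, 20, 15, 5, -13, 13]:

Scanning through the array:
Position 1 (value -4): max_ending_here = 13, max_so_far = 17
Position 2 (value -9): max_ending_here = 4, max_so_far = 17
Position 3 (value 16): max_ending_here = 20, max_so_far = 20
Position 4 (value 4): max_ending_here = 24, max_so_far = 24
Position 5 (value 20): max_ending_here = 44, max_so_far = 44
Position 6 (value 15): max_ending_here = 59, max_so_far = 59
Position 7 (value 5): max_ending_here = 64, max_so_far = 64
Position 8 (value -13): max_ending_here = 51, max_so_far = 64
Position 9 (value 13): max_ending_here = 64, max_so_far = 64

Maximum subarray: [17, -4, -9, 16, 4, 20, 15, 5]
Maximum sum: 64

The maximum subarray is [17, -4, -9, 16, 4, 20, 15, 5] with sum 64. This subarray runs from index 0 to index 7.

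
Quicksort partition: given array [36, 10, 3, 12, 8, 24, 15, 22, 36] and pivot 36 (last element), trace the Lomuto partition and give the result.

Lomuto partition with pivot = 36:

Initial array: [36, 10, 3, 12, 8, 24, 15, 22, 36]

arr[0]=36 <= 36: swap with position 0, array becomes [36, 10, 3, 12, 8, 24, 15, 22, 36]
arr[1]=10 <= 36: swap with position 1, array becomes [36, 10, 3, 12, 8, 24, 15, 22, 36]
arr[2]=3 <= 36: swap with position 2, array becomes [36, 10, 3, 12, 8, 24, 15, 22, 36]
arr[3]=12 <= 36: swap with position 3, array becomes [36, 10, 3, 12, 8, 24, 15, 22, 36]
arr[4]=8 <= 36: swap with position 4, array becomes [36, 10, 3, 12, 8, 24, 15, 22, 36]
arr[5]=24 <= 36: swap with position 5, array becomes [36, 10, 3, 12, 8, 24, 15, 22, 36]
arr[6]=15 <= 36: swap with position 6, array becomes [36, 10, 3, 12, 8, 24, 15, 22, 36]
arr[7]=22 <= 36: swap with position 7, array becomes [36, 10, 3, 12, 8, 24, 15, 22, 36]

Place pivot at position 8: [36, 10, 3, 12, 8, 24, 15, 22, 36]
Pivot position: 8

After partitioning with pivot 36, the array becomes [36, 10, 3, 12, 8, 24, 15, 22, 36]. The pivot is placed at index 8. All elements to the left of the pivot are <= 36, and all elements to the right are > 36.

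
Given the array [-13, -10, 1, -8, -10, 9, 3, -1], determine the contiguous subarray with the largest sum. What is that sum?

Using Kadane's algorithm on [-13, -10, 1, -8, -10, 9, 3, -1]:

Scanning through the array:
Position 1 (value -10): max_ending_here = -10, max_so_far = -10
Position 2 (value 1): max_ending_here = 1, max_so_far = 1
Position 3 (value -8): max_ending_here = -7, max_so_far = 1
Position 4 (value -10): max_ending_here = -10, max_so_far = 1
Position 5 (value 9): max_ending_here = 9, max_so_far = 9
Position 6 (value 3): max_ending_here = 12, max_so_far = 12
Position 7 (value -1): max_ending_here = 11, max_so_far = 12

Maximum subarray: [9, 3]
Maximum sum: 12

The maximum subarray is [9, 3] with sum 12. This subarray runs from index 5 to index 6.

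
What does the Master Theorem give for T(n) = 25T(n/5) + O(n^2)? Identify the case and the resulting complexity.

Master Theorem for T(n) = 25T(n/5) + O(n^2):

a = 25, b = 5, c = 2
log_b(a) = log_5(25) = 2.0000

Case 2: c = 2 = log_5(25) = 2.0000
T(n) = O(n^2 log n) = O(n^2 log n)

For T(n) = 25T(n/5) + O(n^2): log_5(25) = 2.0000. This is Case 2 of the Master Theorem (c = log_b(a), equal work at all levels), giving O(n^2 log n).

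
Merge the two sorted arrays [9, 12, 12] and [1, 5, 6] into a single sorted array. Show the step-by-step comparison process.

Merging process:

Compare 9 vs 1: take 1 from right. Merged: [1]
Compare 9 vs 5: take 5 from right. Merged: [1, 5]
Compare 9 vs 6: take 6 from right. Merged: [1, 5, 6]
Append remaining from left: [9, 12, 12]. Merged: [1, 5, 6, 9, 12, 12]

Final merged array: [1, 5, 6, 9, 12, 12]
Total comparisons: 3

The merged array is [1, 5, 6, 9, 12, 12], requiring 3 comparisons. The merge step runs in O(n) time where n is the total number of elements.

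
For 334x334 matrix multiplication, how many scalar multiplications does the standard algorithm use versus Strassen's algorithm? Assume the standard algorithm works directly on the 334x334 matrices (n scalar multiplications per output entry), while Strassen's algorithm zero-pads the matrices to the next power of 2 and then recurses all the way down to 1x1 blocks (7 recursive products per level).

Matrix multiplication for 334x334 matrices:

Strassen's algorithm requires power-of-2 dimensions. Pad 334x334 to 512x512 (next power of 2).

Standard algorithm: 334^3 = 37259704 multiplications
Strassen's algorithm: 7^(log2(512)) = 7^9 = 40353607 multiplications
Difference: 37259704 - 40353607 = -3093903 (Strassen uses MORE here due to padding overhead — for small or just-over-power-of-2 n, padding can outweigh the per-level savings)

Standard: 37259704 multiplications (334^3). Strassen: 40353607 multiplications (7^9, after padding to 512x512). Strassen reduces 8 recursive multiplications to 7 at each level.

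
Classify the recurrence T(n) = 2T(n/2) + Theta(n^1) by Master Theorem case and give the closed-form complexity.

Master Theorem for T(n) = 2T(n/2) + O(n^1):

a = 2, b = 2, c = 1
log_b(a) = log_2(2) = 1.0000

Case 2: c = 1 = log_2(2) = 1.0000
T(n) = O(n^1 log n) = O(n log n)

For T(n) = 2T(n/2) + O(n^1): log_2(2) = 1.0000. This is Case 2 of the Master Theorem (c = log_b(a), equal work at all levels), giving O(n log n).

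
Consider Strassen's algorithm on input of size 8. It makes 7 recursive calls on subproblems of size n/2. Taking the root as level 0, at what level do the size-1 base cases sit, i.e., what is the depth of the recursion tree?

For divide and conquer with division factor 2:

Problem sizes at each level:
Level 0: 8
Level 1: 4
Level 2: 2
Level 3: 1

The root is level 0 and the size-1 base case is level 3 (the tree spans levels 0 through 3, i.e. 4 levels counting the root), so the depth is the number of divisions: log_2(8) = 3

The recursion tree depth is log_2(8) = 3. At each level, the problem size is divided by 2, so it takes 3 divisions to reduce to a base case of size 1. The algorithm makes 7 recursive calls at each level.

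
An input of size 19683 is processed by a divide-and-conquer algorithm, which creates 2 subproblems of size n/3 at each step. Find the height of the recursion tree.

For divide and conquer with division factor 3:

Problem sizes at each level:
Level 0: 19683
Level 1: 6561
Level 2: 2187
Level 3: 729
Level 4: 243
Level 5: 81
Level 6: 27
Level 7: 9
Level 8: 3
Level 9: 1

The root is level 0 and the size-1 base case is level 9 (the tree spans levels 0 through 9, i.e. 10 levels counting the root), so the depth is the number of divisions: log_3(19683) = 9

The recursion tree depth is log_3(19683) = 9. At each level, the problem size is divided by 3, so it takes 9 divisions to reduce to a base case of size 1. The algorithm makes 2 recursive calls at each level.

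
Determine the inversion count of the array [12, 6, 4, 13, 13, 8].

Finding inversions in [12, 6, 4, 13, 13, 8]:

(0, 1): arr[0]=12 > arr[1]=6
(0, 2): arr[0]=12 > arr[2]=4
(0, 5): arr[0]=12 > arr[5]=8
(1, 2): arr[1]=6 > arr[2]=4
(3, 5): arr[3]=13 > arr[5]=8
(4, 5): arr[4]=13 > arr[5]=8

Total inversions: 6

The array has 6 inversion(s): (0,1), (0,2), (0,5), (1,2), (3,5), (4,5). Each pair (i,j) satisfies i < j and arr[i] > arr[j].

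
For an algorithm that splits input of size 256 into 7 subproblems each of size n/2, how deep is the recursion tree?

For divide and conquer with division factor 2:

Problem sizes at each level:
Level 0: 256
Level 1: 128
Level 2: 64
Level 3: 32
Level 4: 16
Level 5: 8
Level 6: 4
Level 7: 2
Level 8: 1

The root is level 0 and the size-1 base case is level 8 (the tree spans levels 0 through 8, i.e. 9 levels counting the root), so the depth is the number of divisions: log_2(256) = 8

The recursion tree depth is log_2(256) = 8. At each level, the problem size is divided by 2, so it takes 8 divisions to reduce to a base case of size 1. The algorithm makes 7 recursive calls at each level.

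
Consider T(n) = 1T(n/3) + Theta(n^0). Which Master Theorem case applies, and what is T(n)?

Master Theorem for T(n) = 1T(n/3) + O(n^0):

a = 1, b = 3, c = 0
log_b(a) = log_3(1) = 0.0000

Case 2: c = 0 = log_3(1) = 0.0000
T(n) = O(n^0 log n) = O(log n)

For T(n) = 1T(n/3) + O(n^0): log_3(1) = 0.0000. This is Case 2 of the Master Theorem (c = log_b(a), equal work at all levels), giving O(log n).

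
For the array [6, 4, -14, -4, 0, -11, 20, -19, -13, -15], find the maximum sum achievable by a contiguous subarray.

Using Kadane's algorithm on [6, 4, -14, -4, 0, -11, 20, -19, -13, -15]:

Scanning through the array:
Position 1 (value 4): max_ending_here = 10, max_so_far = 10
Position 2 (value -14): max_ending_here = -4, max_so_far = 10
Position 3 (value -4): max_ending_here = -4, max_so_far = 10
Position 4 (value 0): max_ending_here = 0, max_so_far = 10
Position 5 (value -11): max_ending_here = -11, max_so_far = 10
Position 6 (value 20): max_ending_here = 20, max_so_far = 20
Position 7 (value -19): max_ending_here = 1, max_so_far = 20
Position 8 (value -13): max_ending_here = -12, max_so_far = 20
Position 9 (value -15): max_ending_here = -15, max_so_far = 20

Maximum subarray: [20]
Maximum sum: 20

The maximum subarray is [20] with sum 20. This subarray runs from index 6 to index 6.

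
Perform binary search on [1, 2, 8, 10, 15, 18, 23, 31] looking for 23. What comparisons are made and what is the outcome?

Binary search for 23 in [1, 2, 8, 10, 15, 18, 23, 31]:

lo=0, hi=7, mid=3, arr[mid]=10 -> 10 < 23, search right half
lo=4, hi=7, mid=5, arr[mid]=18 -> 18 < 23, search right half
lo=6, hi=7, mid=6, arr[mid]=23 -> Found target at index 6!

Binary search finds 23 at index 6 after 3 comparisons. The search repeatedly halves the search space by comparing with the middle element.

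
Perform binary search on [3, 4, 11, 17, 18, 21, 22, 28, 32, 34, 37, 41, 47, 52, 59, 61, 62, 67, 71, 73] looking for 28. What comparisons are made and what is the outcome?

Binary search for 28 in [3, 4, 11, 17, 18, 21, 22, 28, 32, 34, 37, 41, 47, 52, 59, 61, 62, 67, 71, 73]:

lo=0, hi=19, mid=9, arr[mid]=34 -> 34 > 28, search left half
lo=0, hi=8, mid=4, arr[mid]=18 -> 18 < 28, search right half
lo=5, hi=8, mid=6, arr[mid]=22 -> 22 < 28, search right half
lo=7, hi=8, mid=7, arr[mid]=28 -> Found target at index 7!

Binary search finds 28 at index 7 after 4 comparisons. The search repeatedly halves the search space by comparing with the middle element.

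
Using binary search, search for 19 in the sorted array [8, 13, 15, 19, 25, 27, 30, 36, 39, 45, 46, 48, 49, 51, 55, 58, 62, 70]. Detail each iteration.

Binary search for 19 in [8, 13, 15, 19, 25, 27, 30, 36, 39, 45, 46, 48, 49, 51, 55, 58, 62, 70]:

lo=0, hi=17, mid=8, arr[mid]=39 -> 39 > 19, search left half
lo=0, hi=7, mid=3, arr[mid]=19 -> Found target at index 3!

Binary search finds 19 at index 3 after 2 comparisons. The search repeatedly halves the search space by comparing with the middle element.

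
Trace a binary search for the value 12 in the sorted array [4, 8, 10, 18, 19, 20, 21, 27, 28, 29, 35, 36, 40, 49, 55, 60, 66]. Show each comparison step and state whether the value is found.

Binary search for 12 in [4, 8, 10, 18, 19, 20, 21, 27, 28, 29, 35, 36, 40, 49, 55, 60, 66]:

lo=0, hi=16, mid=8, arr[mid]=28 -> 28 > 12, search left half
lo=0, hi=7, mid=3, arr[mid]=18 -> 18 > 12, search left half
lo=0, hi=2, mid=1, arr[mid]=8 -> 8 < 12, search right half
lo=2, hi=2, mid=2, arr[mid]=10 -> 10 < 12, search right half
lo=3 > hi=2, target 12 not found

Binary search determines that 12 is not in the array after 4 comparisons. The search space was exhausted without finding the target.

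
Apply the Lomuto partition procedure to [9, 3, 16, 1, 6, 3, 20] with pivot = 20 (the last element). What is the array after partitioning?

Lomuto partition with pivot = 20:

Initial array: [9, 3, 16, 1, 6, 3, 20]

arr[0]=9 <= 20: swap with position 0, array becomes [9, 3, 16, 1, 6, 3, 20]
arr[1]=3 <= 20: swap with position 1, array becomes [9, 3, 16, 1, 6, 3, 20]
arr[2]=16 <= 20: swap with position 2, array becomes [9, 3, 16, 1, 6, 3, 20]
arr[3]=1 <= 20: swap with position 3, array becomes [9, 3, 16, 1, 6, 3, 20]
arr[4]=6 <= 20: swap with position 4, array becomes [9, 3, 16, 1, 6, 3, 20]
arr[5]=3 <= 20: swap with position 5, array becomes [9, 3, 16, 1, 6, 3, 20]

Place pivot at position 6: [9, 3, 16, 1, 6, 3, 20]
Pivot position: 6

After partitioning with pivot 20, the array becomes [9, 3, 16, 1, 6, 3, 20]. The pivot is placed at index 6. All elements to the left of the pivot are <= 20, and all elements to the right are > 20.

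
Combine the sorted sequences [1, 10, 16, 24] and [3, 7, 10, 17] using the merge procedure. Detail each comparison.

Merging process:

Compare 1 vs 3: take 1 from left. Merged: [1]
Compare 10 vs 3: take 3 from right. Merged: [1, 3]
Compare 10 vs 7: take 7 from right. Merged: [1, 3, 7]
Compare 10 vs 10: take 10 from left. Merged: [1, 3, 7, 10]
Compare 16 vs 10: take 10 from right. Merged: [1, 3, 7, 10, 10]
Compare 16 vs 17: take 16 from left. Merged: [1, 3, 7, 10, 10, 16]
Compare 24 vs 17: take 17 from right. Merged: [1, 3, 7, 10, 10, 16, 17]
Append remaining from left: [24]. Merged: [1, 3, 7, 10, 10, 16, 17, 24]

Final merged array: [1, 3, 7, 10, 10, 16, 17, 24]
Total comparisons: 7

The merged array is [1, 3, 7, 10, 10, 16, 17, 24], requiring 7 comparisons. The merge step runs in O(n) time where n is the total number of elements.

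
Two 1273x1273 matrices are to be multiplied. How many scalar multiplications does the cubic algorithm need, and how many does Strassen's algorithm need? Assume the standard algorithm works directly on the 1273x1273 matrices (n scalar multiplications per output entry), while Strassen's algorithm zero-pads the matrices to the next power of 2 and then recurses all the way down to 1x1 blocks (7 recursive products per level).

Matrix multiplication for 1273x1273 matrices:

Strassen's algorithm requires power-of-2 dimensions. Pad 1273x1273 to 2048x2048 (next power of 2).

Standard algorithm: 1273^3 = 2062933417 multiplications
Strassen's algorithm: 7^(log2(2048)) = 7^11 = 1977326743 multiplications
Savings: 2062933417 - 1977326743 = 85606674 multiplications

Standard: 2062933417 multiplications (1273^3). Strassen: 1977326743 multiplications (7^11, after padding to 2048x2048). Strassen reduces 8 recursive multiplications to 7 at each level.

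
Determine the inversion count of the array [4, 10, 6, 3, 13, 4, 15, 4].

Finding inversions in [4, 10, 6, 3, 13, 4, 15, 4]:

(0, 3): arr[0]=4 > arr[3]=3
(1, 2): arr[1]=10 > arr[2]=6
(1, 3): arr[1]=10 > arr[3]=3
(1, 5): arr[1]=10 > arr[5]=4
(1, 7): arr[1]=10 > arr[7]=4
(2, 3): arr[2]=6 > arr[3]=3
(2, 5): arr[2]=6 > arr[5]=4
(2, 7): arr[2]=6 > arr[7]=4
(4, 5): arr[4]=13 > arr[5]=4
(4, 7): arr[4]=13 > arr[7]=4
(6, 7): arr[6]=15 > arr[7]=4

Total inversions: 11

The array has 11 inversion(s): (0,3), (1,2), (1,3), (1,5), (1,7), (2,3), (2,5), (2,7), (4,5), (4,7), (6,7). Each pair (i,j) satisfies i < j and arr[i] > arr[j].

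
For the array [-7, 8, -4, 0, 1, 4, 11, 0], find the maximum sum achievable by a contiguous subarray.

Using Kadane's algorithm on [-7, 8, -4, 0, 1, 4, 11, 0]:

Scanning through the array:
Position 1 (value 8): max_ending_here = 8, max_so_far = 8
Position 2 (value -4): max_ending_here = 4, max_so_far = 8
Position 3 (value 0): max_ending_here = 4, max_so_far = 8
Position 4 (value 1): max_ending_here = 5, max_so_far = 8
Position 5 (value 4): max_ending_here = 9, max_so_far = 9
Position 6 (value 11): max_ending_here = 20, max_so_far = 20
Position 7 (value 0): max_ending_here = 20, max_so_far = 20

Maximum subarray: [8, -4, 0, 1, 4, 11]
Maximum sum: 20

The maximum subarray is [8, -4, 0, 1, 4, 11] with sum 20. This subarray runs from index 1 to index 6.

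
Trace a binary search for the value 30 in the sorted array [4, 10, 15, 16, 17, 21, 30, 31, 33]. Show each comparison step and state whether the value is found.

Binary search for 30 in [4, 10, 15, 16, 17, 21, 30, 31, 33]:

lo=0, hi=8, mid=4, arr[mid]=17 -> 17 < 30, search right half
lo=5, hi=8, mid=6, arr[mid]=30 -> Found target at index 6!

Binary search finds 30 at index 6 after 2 comparisons. The search repeatedly halves the search space by comparing with the middle element.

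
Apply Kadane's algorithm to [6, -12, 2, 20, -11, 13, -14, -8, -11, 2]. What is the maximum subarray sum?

Using Kadane's algorithm on [6, -12, 2, 20, -11, 13, -14, -8, -11, 2]:

Scanning through the array:
Position 1 (value -12): max_ending_here = -6, max_so_far = 6
Position 2 (value 2): max_ending_here = 2, max_so_far = 6
Position 3 (value 20): max_ending_here = 22, max_so_far = 22
Position 4 (value -11): max_ending_here = 11, max_so_far = 22
Position 5 (value 13): max_ending_here = 24, max_so_far = 24
Position 6 (value -14): max_ending_here = 10, max_so_far = 24
Position 7 (value -8): max_ending_here = 2, max_so_far = 24
Position 8 (value -11): max_ending_here = -9, max_so_far = 24
Position 9 (value 2): max_ending_here = 2, max_so_far = 24

Maximum subarray: [2, 20, -11, 13]
Maximum sum: 24

The maximum subarray is [2, 20, -11, 13] with sum 24. This subarray runs from index 2 to index 5.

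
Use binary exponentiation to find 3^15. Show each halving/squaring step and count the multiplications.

Computing 3^15 by squaring (build up from 3^1; each line after the first costs one multiplication):

3^1 = 3
3^2 = (3^1)^2 = 3^2 = 9
3^3 = 3 * 3^2 = 3 * 9 = 27
3^6 = (3^3)^2 = 27^2 = 729
3^7 = 3 * 3^6 = 3 * 729 = 2187
3^14 = (3^7)^2 = 2187^2 = 4782969
3^15 = 3 * 3^14 = 3 * 4782969 = 14348907

Result: 14348907
Multiplications needed: 6 (6 lines after 3^1)

3^15 = 14348907. Using exponentiation by squaring, this requires 6 multiplications. The key idea: if the exponent is even, square the half-power; if odd, multiply by the base once.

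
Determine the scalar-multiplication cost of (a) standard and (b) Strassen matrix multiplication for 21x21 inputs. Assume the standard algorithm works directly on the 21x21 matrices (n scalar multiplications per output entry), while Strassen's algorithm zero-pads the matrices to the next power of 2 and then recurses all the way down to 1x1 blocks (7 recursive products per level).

Matrix multiplication for 21x21 matrices:

Strassen's algorithm requires power-of-2 dimensions. Pad 21x21 to 32x32 (next power of 2).

Standard algorithm: 21^3 = 9261 multiplications
Strassen's algorithm: 7^(log2(32)) = 7^5 = 16807 multiplications
Difference: 9261 - 16807 = -7546 (Strassen uses MORE here due to padding overhead — for small or just-over-power-of-2 n, padding can outweigh the per-level savings)

Standard: 9261 multiplications (21^3). Strassen: 16807 multiplications (7^5, after padding to 32x32). Strassen reduces 8 recursive multiplications to 7 at each level.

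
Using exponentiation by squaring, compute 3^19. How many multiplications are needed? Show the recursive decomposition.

Computing 3^19 by squaring (build up from 3^1; each line after the first costs one multiplication):

3^1 = 3
3^2 = (3^1)^2 = 3^2 = 9
3^4 = (3^2)^2 = 9^2 = 81
3^8 = (3^4)^2 = 81^2 = 6561
3^9 = 3 * 3^8 = 3 * 6561 = 19683
3^18 = (3^9)^2 = 19683^2 = 387420489
3^19 = 3 * 3^18 = 3 * 387420489 = 1162261467

Result: 1162261467
Multiplications needed: 6 (6 lines after 3^1)

3^19 = 1162261467. Using exponentiation by squaring, this requires 6 multiplications. The key idea: if the exponent is even, square the half-power; if odd, multiply by the base once.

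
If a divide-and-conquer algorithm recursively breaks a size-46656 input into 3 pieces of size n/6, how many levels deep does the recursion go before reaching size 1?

For divide and conquer with division factor 6:

Problem sizes at each level:
Level 0: 46656
Level 1: 7776
Level 2: 1296
Level 3: 216
Level 4: 36
Level 5: 6
Level 6: 1

The root is level 0 and the size-1 base case is level 6 (the tree spans levels 0 through 6, i.e. 7 levels counting the root), so the depth is the number of divisions: log_6(46656) = 6

The recursion tree depth is log_6(46656) = 6. At each level, the problem size is divided by 6, so it takes 6 divisions to reduce to a base case of size 1. The algorithm makes 3 recursive calls at each level.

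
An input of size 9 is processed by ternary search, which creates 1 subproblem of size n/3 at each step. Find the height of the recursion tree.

For divide and conquer with division factor 3:

Problem sizes at each level:
Level 0: 9
Level 1: 3
Level 2: 1

The root is level 0 and the size-1 base case is level 2 (the tree spans levels 0 through 2, i.e. 3 levels counting the root), so the depth is the number of divisions: log_3(9) = 2

The recursion tree depth is log_3(9) = 2. At each level, the problem size is divided by 3, so it takes 2 divisions to reduce to a base case of size 1. The algorithm makes 1 recursive call at each level.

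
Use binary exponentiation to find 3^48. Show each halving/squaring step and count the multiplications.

Computing 3^48 by squaring (build up from 3^1; each line after the first costs one multiplication):

3^1 = 3
3^2 = (3^1)^2 = 3^2 = 9
3^3 = 3 * 3^2 = 3 * 9 = 27
3^6 = (3^3)^2 = 27^2 = 729
3^12 = (3^6)^2 = 729^2 = 531441
3^24 = (3^12)^2 = 531441^2 = 282429536481
3^48 = (3^24)^2 = 282429536481^2 = 79766443076872509863361

Result: 79766443076872509863361
Multiplications needed: 6 (6 lines after 3^1)

3^48 = 79766443076872509863361. Using exponentiation by squaring, this requires 6 multiplications. The key idea: if the exponent is even, square the half-power; if odd, multiply by the base once.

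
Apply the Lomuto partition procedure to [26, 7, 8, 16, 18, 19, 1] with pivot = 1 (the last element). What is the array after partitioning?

Lomuto partition with pivot = 1:

Initial array: [26, 7, 8, 16, 18, 19, 1]

arr[0]=26 > 1: no swap
arr[1]=7 > 1: no swap
arr[2]=8 > 1: no swap
arr[3]=16 > 1: no swap
arr[4]=18 > 1: no swap
arr[5]=19 > 1: no swap

Place pivot at position 0: [1, 7, 8, 16, 18, 19, 26]
Pivot position: 0

After partitioning with pivot 1, the array becomes [1, 7, 8, 16, 18, 19, 26]. The pivot is placed at index 0. All elements to the left of the pivot are <= 1, and all elements to the right are > 1.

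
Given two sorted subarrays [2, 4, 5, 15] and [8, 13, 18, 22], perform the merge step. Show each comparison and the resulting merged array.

Merging process:

Compare 2 vs 8: take 2 from left. Merged: [2]
Compare 4 vs 8: take 4 from left. Merged: [2, 4]
Compare 5 vs 8: take 5 from left. Merged: [2, 4, 5]
Compare 15 vs 8: take 8 from right. Merged: [2, 4, 5, 8]
Compare 15 vs 13: take 13 from right. Merged: [2, 4, 5, 8, 13]
Compare 15 vs 18: take 15 from left. Merged: [2, 4, 5, 8, 13, 15]
Append remaining from right: [18, 22]. Merged: [2, 4, 5, 8, 13, 15, 18, 22]

Final merged array: [2, 4, 5, 8, 13, 15, 18, 22]
Total comparisons: 6

The merged array is [2, 4, 5, 8, 13, 15, 18, 22], requiring 6 comparisons. The merge step runs in O(n) time where n is the total number of elements.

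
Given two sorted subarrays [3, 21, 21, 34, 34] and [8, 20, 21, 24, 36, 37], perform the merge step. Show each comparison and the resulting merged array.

Merging process:

Compare 3 vs 8: take 3 from left. Merged: [3]
Compare 21 vs 8: take 8 from right. Merged: [3, 8]
Compare 21 vs 20: take 20 from right. Merged: [3, 8, 20]
Compare 21 vs 21: take 21 from left. Merged: [3, 8, 20, 21]
Compare 21 vs 21: take 21 from left. Merged: [3, 8, 20, 21, 21]
Compare 34 vs 21: take 21 from right. Merged: [3, 8, 20, 21, 21, 21]
Compare 34 vs 24: take 24 from right. Merged: [3, 8, 20, 21, 21, 21, 24]
Compare 34 vs 36: take 34 from left. Merged: [3, 8, 20, 21, 21, 21, 24, 34]
Compare 34 vs 36: take 34 from left. Merged: [3, 8, 20, 21, 21, 21, 24, 34, 34]
Append remaining from right: [36, 37]. Merged: [3, 8, 20, 21, 21, 21, 24, 34, 34, 36, 37]

Final merged array: [3, 8, 20, 21, 21, 21, 24, 34, 34, 36, 37]
Total comparisons: 9

The merged array is [3, 8, 20, 21, 21, 21, 24, 34, 34, 36, 37], requiring 9 comparisons. The merge step runs in O(n) time where n is the total number of elements.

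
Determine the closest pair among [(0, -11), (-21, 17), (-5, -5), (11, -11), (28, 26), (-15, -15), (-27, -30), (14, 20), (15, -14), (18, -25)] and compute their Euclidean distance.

Computing all pairwise distances among 10 points:

d((0, -11), (-21, 17)) = 35.0
d((0, -11), (-5, -5)) = 7.8102
d((0, -11), (11, -11)) = 11.0
d((0, -11), (28, 26)) = 46.4004
d((0, -11), (-15, -15)) = 15.5242
d((0, -11), (-27, -30)) = 33.0151
d((0, -11), (14, 20)) = 34.0147
d((0, -11), (15, -14)) = 15.2971
d((0, -11), (18, -25)) = 22.8035
d((-21, 17), (-5, -5)) = 27.2029
d((-21, 17), (11, -11)) = 42.5206
d((-21, 17), (28, 26)) = 49.8197
d((-21, 17), (-15, -15)) = 32.5576
d((-21, 17), (-27, -30)) = 47.3814
d((-21, 17), (14, 20)) = 35.1283
d((-21, 17), (15, -14)) = 47.5079
d((-21, 17), (18, -25)) = 57.3149
d((-5, -5), (11, -11)) = 17.088
d((-5, -5), (28, 26)) = 45.2769
d((-5, -5), (-15, -15)) = 14.1421
d((-5, -5), (-27, -30)) = 33.3017
d((-5, -5), (14, 20)) = 31.4006
d((-5, -5), (15, -14)) = 21.9317
d((-5, -5), (18, -25)) = 30.4795
d((11, -11), (28, 26)) = 40.7185
d((11, -11), (-15, -15)) = 26.3059
d((11, -11), (-27, -30)) = 42.4853
d((11, -11), (14, 20)) = 31.1448
d((11, -11), (15, -14)) = 5.0 <-- minimum
d((11, -11), (18, -25)) = 15.6525
d((28, 26), (-15, -15)) = 59.4138
d((28, 26), (-27, -30)) = 78.492
d((28, 26), (14, 20)) = 15.2315
d((28, 26), (15, -14)) = 42.0595
d((28, 26), (18, -25)) = 51.9711
d((-15, -15), (-27, -30)) = 19.2094
d((-15, -15), (14, 20)) = 45.4533
d((-15, -15), (15, -14)) = 30.0167
d((-15, -15), (18, -25)) = 34.4819
d((-27, -30), (14, 20)) = 64.6607
d((-27, -30), (15, -14)) = 44.9444
d((-27, -30), (18, -25)) = 45.2769
d((14, 20), (15, -14)) = 34.0147
d((14, 20), (18, -25)) = 45.1774
d((15, -14), (18, -25)) = 11.4018

Closest pair: (11, -11) and (15, -14) with distance 5.0

The closest pair is (11, -11) and (15, -14) with Euclidean distance 5.0. For 10 points, brute-force pairwise comparison is shown above. For large n, the divide-and-conquer algorithm (sort by x, recurse on halves, check the dividing strip) achieves O(n log n).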